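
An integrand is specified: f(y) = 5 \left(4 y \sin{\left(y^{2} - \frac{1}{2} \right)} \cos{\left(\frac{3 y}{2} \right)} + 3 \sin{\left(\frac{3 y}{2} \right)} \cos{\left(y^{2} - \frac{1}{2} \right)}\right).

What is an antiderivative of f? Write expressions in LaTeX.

An antiderivative is F(y) = - 10 \cos{\left(\frac{3 y}{2} \right)} \cos{\left(y^{2} - \frac{1}{2} \right)}.

f has the shape u'v + uv' for u = - 10 \cos{\left(\frac{3 y}{2} \right)} and v = \cos{\left(y^{2} - \frac{1}{2} \right)} — it is the derivative of the product u*v.
Check: d/dy[- 10 \cos{\left(\frac{3 y}{2} \right)} \cos{\left(y^{2} - \frac{1}{2} \right)}] = 20 y \sin{\left(y^{2} - \frac{1}{2} \right)} \cos{\left(\frac{3 y}{2} \right)} + 15 \sin{\left(\frac{3 y}{2} \right)} \cos{\left(y^{2} - \frac{1}{2} \right)}, which equals f(y).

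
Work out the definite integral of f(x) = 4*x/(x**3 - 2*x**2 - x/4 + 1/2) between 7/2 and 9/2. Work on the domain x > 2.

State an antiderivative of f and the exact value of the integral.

The denominator factors as (x - 2)*(2*x - 1)*(2*x + 1); partial fractions split f into directly integrable pieces: -8/(5*(2*x + 1)) - 8/(3*(2*x - 1)) + 32/(15*(x - 2)).
F(x) = 32*log(x - 2)/15 - 4*log(x - 1/2)/3 - 4*log(x + 1/2)/5 is an antiderivative of f.
Check: d/dx[32*log(x - 2)/15 - 4*log(x - 1/2)/3 - 4*log(x + 1/2)/5] = 16*x/(4*x**3 - 8*x**2 - x + 2), which equals f(x).
F(9/2) = -4*log(4)/3 - 4*log(5)/5 + 32*log(5/2)/15; F(7/2) = -4*log(3)/3 - 4*log(4)/5 + 32*log(3/2)/15.
Integral = F(9/2) - F(7/2) = -4*log(5)/5 - 32*log(3/2)/15 - 8*log(4)/15 + 4*log(3)/3 + 32*log(5/2)/15.

Antiderivative: F(x) = 32*log(x - 2)/15 - 4*log(x - 1/2)/3 - 4*log(x + 1/2)/5; value = -4*log(5)/5 - 32*log(3/2)/15 - 8*log(4)/15 + 4*log(3)/3 + 32*log(5/2)/15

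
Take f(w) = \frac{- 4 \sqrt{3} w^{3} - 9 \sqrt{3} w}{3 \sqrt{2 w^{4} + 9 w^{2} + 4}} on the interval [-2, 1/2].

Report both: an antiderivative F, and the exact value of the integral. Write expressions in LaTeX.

f matches the chain-rule pattern g'(h)*h' with inner function h(w) = \frac{2 w^{4}}{3} + 3 w^{2} + \frac{4}{3}; substituting u = h(w) collapses the integral.
F(w) = - \frac{\sqrt{3} \sqrt{w^{2} + 4} \sqrt{2 w^{2} + 1}}{3} is an antiderivative of f.
Check: d/dw[- \frac{\sqrt{3} \sqrt{w^{2} + 4} \sqrt{2 w^{2} + 1}}{3}] = \frac{- 4 \sqrt{3} w^{3} - 9 \sqrt{3} w}{3 \sqrt{w^{2} + 4} \sqrt{2 w^{2} + 1}}, which equals f(w).
F(1/2) = - \frac{\sqrt{34}}{4}; F(-2) = - 2 \sqrt{6}.
Integral = F(1/2) - F(-2) = - \frac{\sqrt{34}}{4} + 2 \sqrt{6}.

Antiderivative: F(w) = - \frac{\sqrt{3} \sqrt{w^{2} + 4} \sqrt{2 w^{2} + 1}}{3}; value = - \frac{\sqrt{34}}{4} + 2 \sqrt{6}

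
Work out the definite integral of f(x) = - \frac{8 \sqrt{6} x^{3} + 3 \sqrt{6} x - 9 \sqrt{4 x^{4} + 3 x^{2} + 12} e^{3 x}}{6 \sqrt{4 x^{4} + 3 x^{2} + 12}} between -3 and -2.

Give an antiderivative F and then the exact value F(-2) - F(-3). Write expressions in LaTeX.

Antiderivative: F(x) = \frac{\sqrt{6} \left(- 2 \sqrt{4 x^{4} + 3 x^{2} + 12} + \sqrt{6} e^{3 x}\right)}{12}; value = - \frac{2 \sqrt{33}}{3} - \frac{1}{2 e^{9}} + \frac{1}{2 e^{6}} + \frac{11 \sqrt{2}}{2}

For F(x) to be correct the identity F'(x) - f(x) = 0 must hold.
F(x) = \frac{\sqrt{6} \left(- 2 \sqrt{4 x^{4} + 3 x^{2} + 12} + \sqrt{6} e^{3 x}\right)}{12} is an antiderivative of f.
Check: d/dx[\frac{\sqrt{6} \left(- 2 \sqrt{4 x^{4} + 3 x^{2} + 12} + \sqrt{6} e^{3 x}\right)}{12}] = \frac{- 8 \sqrt{6} x^{3} - 3 \sqrt{6} x + 9 \sqrt{4 x^{4} + 3 x^{2} + 12} e^{3 x}}{6 \sqrt{4 x^{4} + 3 x^{2} + 12}}, which equals f(x).
F(-2) = - \frac{2 \sqrt{33}}{3} + \frac{1}{2 e^{6}}; F(-3) = - \frac{11 \sqrt{2}}{2} + \frac{1}{2 e^{9}}.
Integral = F(-2) - F(-3) = - \frac{2 \sqrt{33}}{3} - \frac{1}{2 e^{9}} + \frac{1}{2 e^{6}} + \frac{11 \sqrt{2}}{2}.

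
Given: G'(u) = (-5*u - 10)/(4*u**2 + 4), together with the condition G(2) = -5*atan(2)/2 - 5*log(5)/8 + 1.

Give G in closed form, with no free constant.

For G(u) to be correct, d/du[G] must agree with the stated G'(u) identically.
A general antiderivative is -5*log(u**2 + 1)/8 - 5*atan(u)/2 + C.
The condition gives C = -5*atan(2)/2 - 5*log(5)/8 + 1 - (-5*atan(2)/2 - 5*log(5)/8) = 1.
So G(u) = (-5*log(u**2 + 1) - 20*atan(u) + 8)/8.
Check: d/du[(-5*log(u**2 + 1) - 20*atan(u) + 8)/8] = (-5*u - 10)/(4*u**2 + 4) = G'(u).

G(u) = (-5*log(u**2 + 1) - 20*atan(u) + 8)/8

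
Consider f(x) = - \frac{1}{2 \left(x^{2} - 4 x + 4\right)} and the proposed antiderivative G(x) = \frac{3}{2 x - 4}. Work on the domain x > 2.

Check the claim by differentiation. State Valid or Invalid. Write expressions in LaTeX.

d/dx[G] = - \frac{3}{2 x^{2} - 8 x + 8}
d/dx[G] - f(x) = - \frac{1}{x^{2} - 4 x + 4} != 0.

Invalid: d/dx[G] - f = - \frac{1}{x^{2} - 4 x + 4}, which is not 0.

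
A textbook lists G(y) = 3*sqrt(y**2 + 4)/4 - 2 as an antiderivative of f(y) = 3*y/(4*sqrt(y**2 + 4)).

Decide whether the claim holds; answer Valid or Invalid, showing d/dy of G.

Valid - the claim checks out under differentiation.

d/dy[G] = 3*y/(4*sqrt(y**2 + 4))
This equals f(y) exactly, so the claim holds.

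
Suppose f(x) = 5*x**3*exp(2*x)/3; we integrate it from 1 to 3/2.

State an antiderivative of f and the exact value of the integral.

Antiderivative: F(x) = 5*(4*x**3 - 6*x**2 + 6*x - 3)*exp(2*x)/24; value = -5*exp(2)/24 + 5*exp(3)/4

f has the shape u'v + uv' for u = 5*x**3/6 - 5*x**2/4 + 5*x/4 - 5/8 and v = exp(2*x) — it is the derivative of the product u*v.
F(x) = 5*(4*x**3 - 6*x**2 + 6*x - 3)*exp(2*x)/24 is an antiderivative of f.
Check: d/dx[5*(4*x**3 - 6*x**2 + 6*x - 3)*exp(2*x)/24] = 5*x**3*exp(2*x)/3 = f(x).
F(3/2) = 5*exp(3)/4; F(1) = 5*exp(2)/24.
Integral = F(3/2) - F(1) = -5*exp(2)/24 + 5*exp(3)/4.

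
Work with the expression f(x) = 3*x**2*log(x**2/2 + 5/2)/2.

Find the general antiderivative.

For F(x) to be correct the identity F'(x) - f(x) = 0 must hold.
Check: d/dx[(3*x**3*log(x**2/2 + 5/2) - 2*x**3 + 30*x - 30*sqrt(5)*atan(sqrt(5)*x/5))/6] = 3*x**2*log(x**2 + 5)/2 - 3*x**2*log(2)/2, which equals f(x).

F(x) = (3*x**3*log(x**2/2 + 5/2) - 2*x**3 + 30*x - 30*sqrt(5)*atan(sqrt(5)*x/5))/6 + C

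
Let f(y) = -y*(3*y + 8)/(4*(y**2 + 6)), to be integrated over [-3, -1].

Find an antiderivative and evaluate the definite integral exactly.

Differentiate the proposed F(y) back; it has to land on f(y) exactly.
F(y) = -3*y/4 - log(y**2 + 6) + 3*sqrt(6)*atan(sqrt(6)*y/6)/4 is an antiderivative of f.
Check: d/dy[-3*y/4 - log(y**2 + 6) + 3*sqrt(6)*atan(sqrt(6)*y/6)/4] = (-3*y**2 - 8*y)/(4*y**2 + 24), which equals f(y).
F(-1) = -log(7) - 3*sqrt(6)*atan(sqrt(6)/6)/4 + 3/4; F(-3) = -log(15) - 3*sqrt(6)*atan(sqrt(6)/2)/4 + 9/4.
Integral = F(-1) - F(-3) = -log(7) - 3/2 - 3*sqrt(6)*atan(sqrt(6)/6)/4 + 3*sqrt(6)*atan(sqrt(6)/2)/4 + log(15).

Antiderivative: F(y) = -3*y/4 - log(y**2 + 6) + 3*sqrt(6)*atan(sqrt(6)*y/6)/4; value = -log(7) - 3/2 - 3*sqrt(6)*atan(sqrt(6)/6)/4 + 3*sqrt(6)*atan(sqrt(6)/2)/4 + log(15)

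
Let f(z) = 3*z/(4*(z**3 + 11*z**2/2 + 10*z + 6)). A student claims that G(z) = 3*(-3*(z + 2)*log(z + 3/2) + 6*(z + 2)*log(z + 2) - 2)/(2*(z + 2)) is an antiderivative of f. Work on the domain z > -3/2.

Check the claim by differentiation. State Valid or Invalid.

d/dz[G] = (9*z**2 + 33*z + 27)/(2*z**3 + 11*z**2 + 20*z + 12)
d/dz[G] - f(z) = 9/(2*z + 4) != 0.

Invalid: d/dz[G] - f = 9/(2*z + 4), which is not 0.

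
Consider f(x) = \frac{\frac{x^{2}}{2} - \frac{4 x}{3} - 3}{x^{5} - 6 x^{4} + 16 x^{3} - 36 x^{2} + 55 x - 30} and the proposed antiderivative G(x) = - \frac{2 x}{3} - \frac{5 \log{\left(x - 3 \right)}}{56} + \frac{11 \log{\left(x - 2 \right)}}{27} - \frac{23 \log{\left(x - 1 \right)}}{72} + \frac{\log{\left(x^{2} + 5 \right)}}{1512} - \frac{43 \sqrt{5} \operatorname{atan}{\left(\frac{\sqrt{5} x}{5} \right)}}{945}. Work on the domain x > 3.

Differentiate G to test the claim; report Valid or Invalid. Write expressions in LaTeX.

d/dx[G] = \frac{- 4 x^{5} + 24 x^{4} - 64 x^{3} + 147 x^{2} - 228 x + 102}{6 x^{5} - 36 x^{4} + 96 x^{3} - 216 x^{2} + 330 x - 180}
d/dx[G] - f(x) = - \frac{2}{3} != 0.

Invalid: d/dx[G] - f = - \frac{2}{3}, which is not 0.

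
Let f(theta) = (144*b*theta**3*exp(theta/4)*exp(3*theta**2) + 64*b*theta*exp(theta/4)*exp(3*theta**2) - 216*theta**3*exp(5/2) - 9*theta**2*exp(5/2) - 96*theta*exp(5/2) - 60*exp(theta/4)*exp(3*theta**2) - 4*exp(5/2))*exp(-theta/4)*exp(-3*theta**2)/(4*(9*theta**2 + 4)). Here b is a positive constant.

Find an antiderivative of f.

A first test for any F(theta): its theta-derivative must equal f(theta) identically.
Check: d/dtheta[2*b*theta**2 - 5*atan(3*theta/2)/2 + exp(5/2)*exp(-theta/4)*exp(-3*theta**2)] = (144*b*theta**3*exp(theta/4)*exp(3*theta**2) + 64*b*theta*exp(theta/4)*exp(3*theta**2) - 216*theta**3*exp(5/2) - 9*theta**2*exp(5/2) - 96*theta*exp(5/2) - 60*exp(theta/4)*exp(3*theta**2) - 4*exp(5/2))/(36*theta**2*exp(theta/4)*exp(3*theta**2) + 16*exp(theta/4)*exp(3*theta**2)), which equals f(theta).

An antiderivative is F(theta) = 2*b*theta**2 - 5*atan(3*theta/2)/2 + exp(5/2)*exp(-theta/4)*exp(-3*theta**2).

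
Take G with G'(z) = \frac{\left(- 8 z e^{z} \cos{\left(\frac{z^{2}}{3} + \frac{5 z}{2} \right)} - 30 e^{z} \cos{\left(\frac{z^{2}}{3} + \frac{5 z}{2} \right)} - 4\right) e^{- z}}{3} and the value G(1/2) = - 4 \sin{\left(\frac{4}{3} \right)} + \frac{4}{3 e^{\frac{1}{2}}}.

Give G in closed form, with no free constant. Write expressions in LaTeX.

G(z) = - 4 \sin{\left(\frac{z^{2}}{3} + \frac{5 z}{2} \right)} + \frac{4 e^{- z}}{3}

A candidate passes only if d/dz[G] lands on the given G'(z) exactly.
A general antiderivative is - 4 \sin{\left(\frac{z^{2}}{3} + \frac{5 z}{2} \right)} + \frac{4 e^{- z}}{3} + C.
The condition gives C = - 4 \sin{\left(\frac{4}{3} \right)} + \frac{4}{3 e^{\frac{1}{2}}} - (- 4 \sin{\left(\frac{4}{3} \right)} + \frac{4}{3 e^{\frac{1}{2}}}) = 0.
So G(z) = - 4 \sin{\left(\frac{z^{2}}{3} + \frac{5 z}{2} \right)} + \frac{4 e^{- z}}{3}.
Check: d/dz[- 4 \sin{\left(\frac{z^{2}}{3} + \frac{5 z}{2} \right)} + \frac{4 e^{- z}}{3}] = \frac{\left(- 8 z e^{z} \cos{\left(\frac{z^{2}}{3} + \frac{5 z}{2} \right)} - 30 e^{z} \cos{\left(\frac{z^{2}}{3} + \frac{5 z}{2} \right)} - 4\right) e^{- z}}{3} = G'(z).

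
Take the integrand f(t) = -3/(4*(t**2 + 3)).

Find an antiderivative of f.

An antiderivative is F(t) = -sqrt(3)*atan(sqrt(3)*t/3)/4.

Whatever form F(t) takes, F'(t) = f(t) is non-negotiable.
Check: d/dt[-sqrt(3)*atan(sqrt(3)*t/3)/4] = -3/(4*t**2 + 12), which equals f(t).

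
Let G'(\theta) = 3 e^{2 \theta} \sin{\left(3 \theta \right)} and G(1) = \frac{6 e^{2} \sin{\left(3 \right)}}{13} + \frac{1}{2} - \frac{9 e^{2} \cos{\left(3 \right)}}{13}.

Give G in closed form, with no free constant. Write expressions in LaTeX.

Check a candidate G(\theta) by differentiating: d/d\theta[G] must match the given G'(\theta).
A general antiderivative is \frac{6 e^{2 \theta} \sin{\left(3 \theta \right)}}{13} - \frac{9 e^{2 \theta} \cos{\left(3 \theta \right)}}{13} + C.
The condition gives C = \frac{6 e^{2} \sin{\left(3 \right)}}{13} + \frac{1}{2} - \frac{9 e^{2} \cos{\left(3 \right)}}{13} - (\frac{6 e^{2} \sin{\left(3 \right)}}{13} - \frac{9 e^{2} \cos{\left(3 \right)}}{13}) = \frac{1}{2}.
So G(\theta) = \frac{6 e^{2 \theta} \sin{\left(3 \theta \right)}}{13} - \frac{9 e^{2 \theta} \cos{\left(3 \theta \right)}}{13} + \frac{1}{2}.
Check: d/d\theta[\frac{6 e^{2 \theta} \sin{\left(3 \theta \right)}}{13} - \frac{9 e^{2 \theta} \cos{\left(3 \theta \right)}}{13} + \frac{1}{2}] = 3 e^{2 \theta} \sin{\left(3 \theta \right)} = G'(\theta).

G(\theta) = \frac{6 e^{2 \theta} \sin{\left(3 \theta \right)}}{13} - \frac{9 e^{2 \theta} \cos{\left(3 \theta \right)}}{13} + \frac{1}{2}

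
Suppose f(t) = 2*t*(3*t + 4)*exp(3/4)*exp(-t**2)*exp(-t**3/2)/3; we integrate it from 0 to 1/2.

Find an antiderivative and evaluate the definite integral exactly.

The substitution u = -t**3/2 - t**2 + 3/4 works: f is exactly (dF/du)*(du/dt) for that inner function.
F(t) = -4*exp(3/4)*exp(-t**2)*exp(-t**3/2)/3 is an antiderivative of f.
Check: d/dt[-4*exp(3/4)*exp(-t**2)*exp(-t**3/2)/3] = (6*t**2*exp(3/4) + 8*t*exp(3/4))*exp(-t**2)*exp(-t**3/2)/3, which equals f(t).
F(1/2) = -4*exp(7/16)/3; F(0) = -4*exp(3/4)/3.
Integral = F(1/2) - F(0) = -4*exp(7/16)/3 + 4*exp(3/4)/3.

Antiderivative: F(t) = -4*exp(3/4)*exp(-t**2)*exp(-t**3/2)/3; value = -4*exp(7/16)/3 + 4*exp(3/4)/3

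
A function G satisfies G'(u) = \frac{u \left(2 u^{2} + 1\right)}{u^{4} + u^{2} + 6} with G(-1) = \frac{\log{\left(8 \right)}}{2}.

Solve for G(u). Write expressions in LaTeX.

G(u) = \frac{\log{\left(u^{4} + u^{2} + 6 \right)}}{2}

G'(u) matches the chain-rule pattern g'(h)*h' with inner function h(u) = u^{4} + u^{2} + 6; substituting w = h(u) collapses the integral.
A general antiderivative is \frac{\log{\left(u^{4} + u^{2} + 6 \right)}}{2} + C.
The condition gives C = \frac{\log{\left(8 \right)}}{2} - (\frac{\log{\left(8 \right)}}{2}) = 0.
So G(u) = \frac{\log{\left(u^{4} + u^{2} + 6 \right)}}{2}.
Check: d/du[\frac{\log{\left(u^{4} + u^{2} + 6 \right)}}{2}] = \frac{2 u^{3} + u}{u^{4} + u^{2} + 6}, which equals G'(u).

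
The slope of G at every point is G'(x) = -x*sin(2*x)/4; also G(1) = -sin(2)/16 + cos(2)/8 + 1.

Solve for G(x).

Differentiate the proposed G(x) back; it has to land on the given G'(x).
A general antiderivative is x*cos(2*x)/8 - sin(2*x)/16 + C.
The condition gives C = -sin(2)/16 + cos(2)/8 + 1 - (-sin(2)/16 + cos(2)/8) = 1.
So G(x) = x*cos(2*x)/8 - sin(2*x)/16 + 1.
Check: d/dx[x*cos(2*x)/8 - sin(2*x)/16 + 1] = -x*sin(2*x)/4 = G'(x).

G(x) = x*cos(2*x)/8 - sin(2*x)/16 + 1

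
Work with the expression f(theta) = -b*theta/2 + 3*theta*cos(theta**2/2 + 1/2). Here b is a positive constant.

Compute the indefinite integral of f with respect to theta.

F(theta) = -b*theta**2/4 + 3*sin(theta**2/2 + 1/2) + C

Integrate term by term and add the pieces.
Check: d/dtheta[-b*theta**2/4 + 3*sin(theta**2/2 + 1/2)] = -b*theta/2 + 3*theta*cos(theta**2/2 + 1/2) = f(theta).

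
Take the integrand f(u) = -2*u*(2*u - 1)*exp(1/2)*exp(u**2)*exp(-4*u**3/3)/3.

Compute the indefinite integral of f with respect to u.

The substitution w = -4*u**3/3 + u**2 + 1/2 works: f is exactly (dF/dw)*(dw/du) for that inner function.
Check: d/du[exp(1/2)*exp(u**2)*exp(-4*u**3/3)/3] = (-4*u**2*exp(1/2)*exp(u**2) + 2*u*exp(1/2)*exp(u**2))*exp(-4*u**3/3)/3, which equals f(u).

F(u) = exp(1/2)*exp(u**2)*exp(-4*u**3/3)/3 + C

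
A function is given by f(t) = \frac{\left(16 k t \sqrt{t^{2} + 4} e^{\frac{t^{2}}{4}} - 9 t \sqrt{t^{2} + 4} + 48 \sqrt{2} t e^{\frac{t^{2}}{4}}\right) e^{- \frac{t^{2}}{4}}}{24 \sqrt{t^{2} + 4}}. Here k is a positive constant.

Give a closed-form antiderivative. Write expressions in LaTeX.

An antiderivative is F(t) = \frac{\left(4 k t^{2} e^{\frac{t^{2}}{4}} + 24 \sqrt{2} \sqrt{t^{2} + 4} e^{\frac{t^{2}}{4}} + 9\right) e^{- \frac{t^{2}}{4}}}{12}.

An antiderivative F(t) passes only if d/dt[F] lands on f(t) exactly.
Check: d/dt[\frac{\left(4 k t^{2} e^{\frac{t^{2}}{4}} + 24 \sqrt{2} \sqrt{t^{2} + 4} e^{\frac{t^{2}}{4}} + 9\right) e^{- \frac{t^{2}}{4}}}{12}] = \frac{\left(16 k t \sqrt{t^{2} + 4} e^{\frac{t^{2}}{4}} - 9 t \sqrt{t^{2} + 4} + 48 \sqrt{2} t e^{\frac{t^{2}}{4}}\right) e^{- \frac{t^{2}}{4}}}{24 \sqrt{t^{2} + 4}} = f(t).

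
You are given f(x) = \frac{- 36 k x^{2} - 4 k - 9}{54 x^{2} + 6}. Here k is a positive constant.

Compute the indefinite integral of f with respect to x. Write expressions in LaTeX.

Since d/dx undoes antidifferentiation here, F'(x) = f(x) is required of F(x).
Check: d/dx[- \frac{2 k x}{3} - \frac{\operatorname{atan}{\left(3 x \right)}}{2}] = \frac{- 36 k x^{2} - 4 k - 9}{54 x^{2} + 6} = f(x).

F(x) = - \frac{2 k x}{3} - \frac{\operatorname{atan}{\left(3 x \right)}}{2} + C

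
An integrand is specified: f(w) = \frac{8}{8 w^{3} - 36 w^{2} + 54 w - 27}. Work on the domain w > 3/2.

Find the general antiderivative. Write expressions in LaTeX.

Check any antiderivative F(w) by computing F'(w) and comparing it with f(w).
Check: d/dw[- \frac{2}{\left(2 w - 3\right)^{2}}] = \frac{8}{8 w^{3} - 36 w^{2} + 54 w - 27} = f(w).

F(w) = - \frac{2}{\left(2 w - 3\right)^{2}} + C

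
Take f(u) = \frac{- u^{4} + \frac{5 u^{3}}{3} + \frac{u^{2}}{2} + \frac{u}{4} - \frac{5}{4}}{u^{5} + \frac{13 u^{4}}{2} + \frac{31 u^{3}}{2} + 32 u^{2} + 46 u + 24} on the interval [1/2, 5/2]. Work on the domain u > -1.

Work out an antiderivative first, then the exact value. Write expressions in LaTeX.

Antiderivative: F(u) = - \frac{22 \log{\left(u + 1 \right)}}{45} + \frac{179 \log{\left(u + \frac{3}{2} \right)}}{125} - \frac{4283 \log{\left(u + 4 \right)}}{1800} + \frac{1309 \log{\left(u^{2} + 4 \right)}}{6000} + \frac{77 \operatorname{atan}{\left(\frac{u}{2} \right)}}{500}; value = - \frac{4283 \log{\left(\frac{13}{2} \right)}}{1800} - \frac{179 \log{\left(2 \right)}}{125} - \frac{22 \log{\left(\frac{7}{2} \right)}}{45} - \frac{1309 \log{\left(\frac{17}{4} \right)}}{6000} - \frac{77 \operatorname{atan}{\left(\frac{1}{4} \right)}}{500} + \frac{77 \operatorname{atan}{\left(\frac{5}{4} \right)}}{500} + \frac{22 \log{\left(\frac{3}{2} \right)}}{45} + \frac{1309 \log{\left(\frac{41}{4} \right)}}{6000} + \frac{179 \log{\left(4 \right)}}{125} + \frac{4283 \log{\left(\frac{9}{2} \right)}}{1800}

The denominator factors as 6 \left(u + 1\right) \left(u + 4\right) \left(2 u + 3\right) \left(u^{2} + 4\right); partial fractions split f into directly integrable pieces: \frac{77 \left(17 u + 12\right)}{3000 \left(u^{2} + 4\right)} + \frac{358}{125 \left(2 u + 3\right)} - \frac{4283}{1800 \left(u + 4\right)} - \frac{22}{45 \left(u + 1\right)}.
F(u) = - \frac{22 \log{\left(u + 1 \right)}}{45} + \frac{179 \log{\left(u + \frac{3}{2} \right)}}{125} - \frac{4283 \log{\left(u + 4 \right)}}{1800} + \frac{1309 \log{\left(u^{2} + 4 \right)}}{6000} + \frac{77 \operatorname{atan}{\left(\frac{u}{2} \right)}}{500} is an antiderivative of f.
Check: d/du[- \frac{22 \log{\left(u + 1 \right)}}{45} + \frac{179 \log{\left(u + \frac{3}{2} \right)}}{125} - \frac{4283 \log{\left(u + 4 \right)}}{1800} + \frac{1309 \log{\left(u^{2} + 4 \right)}}{6000} + \frac{77 \operatorname{atan}{\left(\frac{u}{2} \right)}}{500}] = \frac{- 12 u^{4} + 20 u^{3} + 6 u^{2} + 3 u - 15}{12 u^{5} + 78 u^{4} + 186 u^{3} + 384 u^{2} + 552 u + 288}, which equals f(u).
F(5/2) = - \frac{4283 \log{\left(\frac{13}{2} \right)}}{1800} - \frac{22 \log{\left(\frac{7}{2} \right)}}{45} + \frac{77 \operatorname{atan}{\left(\frac{5}{4} \right)}}{500} + \frac{1309 \log{\left(\frac{41}{4} \right)}}{6000} + \frac{179 \log{\left(4 \right)}}{125}; F(1/2) = - \frac{4283 \log{\left(\frac{9}{2} \right)}}{1800} - \frac{22 \log{\left(\frac{3}{2} \right)}}{45} + \frac{77 \operatorname{atan}{\left(\frac{1}{4} \right)}}{500} + \frac{1309 \log{\left(\frac{17}{4} \right)}}{6000} + \frac{179 \log{\left(2 \right)}}{125}.
Integral = F(5/2) - F(1/2) = - \frac{4283 \log{\left(\frac{13}{2} \right)}}{1800} - \frac{179 \log{\left(2 \right)}}{125} - \frac{22 \log{\left(\frac{7}{2} \right)}}{45} - \frac{1309 \log{\left(\frac{17}{4} \right)}}{6000} - \frac{77 \operatorname{atan}{\left(\frac{1}{4} \right)}}{500} + \frac{77 \operatorname{atan}{\left(\frac{5}{4} \right)}}{500} + \frac{22 \log{\left(\frac{3}{2} \right)}}{45} + \frac{1309 \log{\left(\frac{41}{4} \right)}}{6000} + \frac{179 \log{\left(4 \right)}}{125} + \frac{4283 \log{\left(\frac{9}{2} \right)}}{1800}.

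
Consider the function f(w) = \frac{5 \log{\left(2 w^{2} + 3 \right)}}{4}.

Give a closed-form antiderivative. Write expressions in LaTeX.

An antiderivative is F(w) = \frac{5 \left(w \log{\left(2 w^{2} + 3 \right)} - 2 w + \sqrt{6} \operatorname{atan}{\left(\frac{\sqrt{6} w}{3} \right)}\right)}{4}.

Since d/dw undoes antidifferentiation here, F'(w) = f(w) is required of F(w).
Check: d/dw[\frac{5 \left(w \log{\left(2 w^{2} + 3 \right)} - 2 w + \sqrt{6} \operatorname{atan}{\left(\frac{\sqrt{6} w}{3} \right)}\right)}{4}] = \frac{5 \log{\left(2 w^{2} + 3 \right)}}{4} = f(w).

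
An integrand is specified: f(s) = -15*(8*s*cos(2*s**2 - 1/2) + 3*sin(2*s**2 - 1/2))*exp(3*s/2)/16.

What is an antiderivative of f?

An antiderivative is F(s) = -15*exp(3*s/2)*sin(2*s**2 - 1/2)/8.

Recognize the product-rule pattern: f = u'v + uv' with u = -15*exp(3*s/2)/8, v = sin(2*s**2 - 1/2), so integration by parts undoes it.
Check: d/ds[-15*exp(3*s/2)*sin(2*s**2 - 1/2)/8] = -15*s*exp(3*s/2)*cos(2*s**2 - 1/2)/2 - 45*exp(3*s/2)*sin(2*s**2 - 1/2)/16, which equals f(s).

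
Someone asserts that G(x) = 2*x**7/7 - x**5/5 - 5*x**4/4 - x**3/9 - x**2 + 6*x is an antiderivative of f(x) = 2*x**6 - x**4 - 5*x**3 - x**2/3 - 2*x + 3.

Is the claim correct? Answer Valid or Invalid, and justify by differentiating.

d/dx[G] = 2*x**6 - x**4 - 5*x**3 - x**2/3 - 2*x + 6
d/dx[G] - f(x) = 3 != 0.

Invalid: d/dx[G] - f = 3, which is not 0.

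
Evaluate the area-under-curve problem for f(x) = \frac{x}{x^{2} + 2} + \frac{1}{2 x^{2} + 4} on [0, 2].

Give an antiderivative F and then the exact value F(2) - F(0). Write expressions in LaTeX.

Antiderivative: F(x) = \frac{2 \log{\left(x^{2} + 2 \right)} + \sqrt{2} \operatorname{atan}{\left(\frac{\sqrt{2} x}{2} \right)}}{4}; value = - \frac{\log{\left(2 \right)}}{2} + \frac{\sqrt{2} \operatorname{atan}{\left(\sqrt{2} \right)}}{4} + \frac{\log{\left(6 \right)}}{2}

Integrate term by term and add the pieces.
F(x) = \frac{2 \log{\left(x^{2} + 2 \right)} + \sqrt{2} \operatorname{atan}{\left(\frac{\sqrt{2} x}{2} \right)}}{4} is an antiderivative of f.
Check: d/dx[\frac{2 \log{\left(x^{2} + 2 \right)} + \sqrt{2} \operatorname{atan}{\left(\frac{\sqrt{2} x}{2} \right)}}{4}] = \frac{2 x + 1}{2 x^{2} + 4}, which equals f(x).
F(2) = \frac{\sqrt{2} \operatorname{atan}{\left(\sqrt{2} \right)}}{4} + \frac{\log{\left(6 \right)}}{2}; F(0) = \frac{\log{\left(2 \right)}}{2}.
Integral = F(2) - F(0) = - \frac{\log{\left(2 \right)}}{2} + \frac{\sqrt{2} \operatorname{atan}{\left(\sqrt{2} \right)}}{4} + \frac{\log{\left(6 \right)}}{2}.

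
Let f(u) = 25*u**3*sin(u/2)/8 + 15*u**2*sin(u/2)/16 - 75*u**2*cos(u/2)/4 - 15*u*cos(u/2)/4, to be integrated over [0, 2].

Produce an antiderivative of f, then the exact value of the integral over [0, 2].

Antiderivative: F(u) = 5*(-5*u**3 - 3*u**2/2)*cos(u/2)/4; value = -115*cos(1)/2

f has the shape v'r + vr' for v = -25*u**3/4 - 15*u**2/8 and r = cos(u/2) — it is the derivative of the product v*r.
F(u) = 5*(-5*u**3 - 3*u**2/2)*cos(u/2)/4 is an antiderivative of f.
Check: d/du[5*(-5*u**3 - 3*u**2/2)*cos(u/2)/4] = 25*u**3*sin(u/2)/8 + 15*u**2*sin(u/2)/16 - 75*u**2*cos(u/2)/4 - 15*u*cos(u/2)/4 = f(u).
F(2) = -115*cos(1)/2; F(0) = 0.
Integral = F(2) - F(0) = -115*cos(1)/2.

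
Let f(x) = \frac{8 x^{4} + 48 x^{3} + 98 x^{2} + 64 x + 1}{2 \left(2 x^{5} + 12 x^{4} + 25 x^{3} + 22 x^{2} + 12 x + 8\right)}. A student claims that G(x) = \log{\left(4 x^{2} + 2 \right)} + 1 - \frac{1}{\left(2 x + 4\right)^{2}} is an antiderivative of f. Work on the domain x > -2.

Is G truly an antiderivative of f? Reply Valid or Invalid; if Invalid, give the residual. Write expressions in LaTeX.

d/dx[G] = \frac{8 x^{4} + 48 x^{3} + 98 x^{2} + 64 x + 1}{4 x^{5} + 24 x^{4} + 50 x^{3} + 44 x^{2} + 24 x + 16}
This equals f(x) exactly, so the claim holds.

Valid - the claim checks out under differentiation.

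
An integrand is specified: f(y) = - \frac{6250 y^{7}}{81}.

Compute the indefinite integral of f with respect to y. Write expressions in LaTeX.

An antiderivative F(y) passes only if d/dy[F] lands on f(y) exactly.
Check: d/dy[- \frac{3125 y^{8}}{324}] = - \frac{6250 y^{7}}{81} = f(y).

F(y) = - \frac{3125 y^{8}}{324} + C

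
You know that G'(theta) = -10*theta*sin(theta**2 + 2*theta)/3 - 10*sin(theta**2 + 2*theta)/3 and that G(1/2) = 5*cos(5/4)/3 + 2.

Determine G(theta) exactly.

The substitution u = theta**2 + 2*theta works: G'(theta) is exactly (dG/du)*(du/dtheta) for that inner function.
A general antiderivative is 5*cos(theta**2 + 2*theta)/3 + C.
The condition gives C = 5*cos(5/4)/3 + 2 - (5*cos(5/4)/3) = 2.
So G(theta) = 5*cos(theta**2 + 2*theta)/3 + 2.
Check: d/dtheta[5*cos(theta**2 + 2*theta)/3 + 2] = -10*theta*sin(theta**2 + 2*theta)/3 - 10*sin(theta**2 + 2*theta)/3 = G'(theta).

G(theta) = 5*cos(theta**2 + 2*theta)/3 + 2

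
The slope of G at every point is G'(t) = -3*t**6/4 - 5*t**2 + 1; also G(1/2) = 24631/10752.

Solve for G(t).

G(t) = (-9*t**7 - 140*t**3 + 84*t + 168)/84

Integrate term by term and add the pieces.
A general antiderivative is -3*t**7/28 - 5*t**3/3 + t + C.
The condition gives C = 24631/10752 - (3127/10752) = 2.
So G(t) = (-9*t**7 - 140*t**3 + 84*t + 168)/84.
Check: d/dt[(-9*t**7 - 140*t**3 + 84*t + 168)/84] = -3*t**6/4 - 5*t**2 + 1 = G'(t).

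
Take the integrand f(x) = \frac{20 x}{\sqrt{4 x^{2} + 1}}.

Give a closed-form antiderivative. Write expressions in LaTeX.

An antiderivative is F(x) = 5 \sqrt{4 x^{2} + 1}.

f matches the chain-rule pattern g'(h)*h' with inner function h(x) = 4 x^{2} + 1; substituting u = h(x) collapses the integral.
Check: d/dx[5 \sqrt{4 x^{2} + 1}] = \frac{20 x}{\sqrt{4 x^{2} + 1}} = f(x).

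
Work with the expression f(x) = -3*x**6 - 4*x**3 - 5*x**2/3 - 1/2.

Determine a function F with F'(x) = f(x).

An antiderivative is F(x) = -3*x**7/7 - x**4 - 5*x**3/9 - x/2.

The integrand splits into summands that can be handled one at a time.
Check: d/dx[-3*x**7/7 - x**4 - 5*x**3/9 - x/2] = -3*x**6 - 4*x**3 - 5*x**2/3 - 1/2 = f(x).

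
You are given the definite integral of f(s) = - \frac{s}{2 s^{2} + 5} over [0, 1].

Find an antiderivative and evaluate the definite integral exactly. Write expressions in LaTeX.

Antiderivative: F(s) = - \frac{\log{\left(2 s^{2} + 5 \right)}}{4}; value = - \frac{\log{\left(7 \right)}}{4} + \frac{\log{\left(5 \right)}}{4}

The substitution u = 2 s^{2} + 5 works: f is exactly (dF/du)*(du/ds) for that inner function.
F(s) = - \frac{\log{\left(2 s^{2} + 5 \right)}}{4} is an antiderivative of f.
Check: d/ds[- \frac{\log{\left(2 s^{2} + 5 \right)}}{4}] = - \frac{s}{2 s^{2} + 5} = f(s).
F(1) = - \frac{\log{\left(7 \right)}}{4}; F(0) = - \frac{\log{\left(5 \right)}}{4}.
Integral = F(1) - F(0) = - \frac{\log{\left(7 \right)}}{4} + \frac{\log{\left(5 \right)}}{4}.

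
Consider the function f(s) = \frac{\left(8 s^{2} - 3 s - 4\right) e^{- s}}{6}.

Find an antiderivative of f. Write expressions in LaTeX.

An antiderivative is F(s) = \frac{\left(- 8 s^{2} - 13 s - 9\right) e^{- s}}{6}.

Recognize the product-rule pattern: f = u'v + uv' with u = - \frac{4 s^{2}}{3} - \frac{13 s}{6} - \frac{3}{2}, v = e^{- s}, so integration by parts undoes it.
Check: d/ds[\frac{\left(- 8 s^{2} - 13 s - 9\right) e^{- s}}{6}] = \frac{\left(8 s^{2} - 3 s - 4\right) e^{- s}}{6} = f(s).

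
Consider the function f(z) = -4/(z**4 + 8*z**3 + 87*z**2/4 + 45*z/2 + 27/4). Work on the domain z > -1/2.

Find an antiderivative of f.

The denominator factors as (z + 3)**2*(2*z + 1)*(2*z + 3); partial fractions split f into directly integrable pieces: 32/(9*(2*z + 3)) - 32/(25*(2*z + 1)) - 256/(225*(z + 3)) - 16/(15*(z + 3)**2).
Check: d/dz[-16*log(z + 1/2)/25 + 16*log(z + 3/2)/9 - 256*log(z + 3)/225 + 16/(15*z + 45)] = -16/(4*z**4 + 32*z**3 + 87*z**2 + 90*z + 27), which equals f(z).

An antiderivative is F(z) = -16*log(z + 1/2)/25 + 16*log(z + 3/2)/9 - 256*log(z + 3)/225 + 16/(15*z + 45).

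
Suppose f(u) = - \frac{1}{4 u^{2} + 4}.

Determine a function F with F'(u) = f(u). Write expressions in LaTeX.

An antiderivative F(u) passes only if d/du[F] lands on f(u) exactly.
Check: d/du[- \frac{\operatorname{atan}{\left(u \right)}}{4}] = - \frac{1}{4 u^{2} + 4} = f(u).

An antiderivative is F(u) = - \frac{\operatorname{atan}{\left(u \right)}}{4}.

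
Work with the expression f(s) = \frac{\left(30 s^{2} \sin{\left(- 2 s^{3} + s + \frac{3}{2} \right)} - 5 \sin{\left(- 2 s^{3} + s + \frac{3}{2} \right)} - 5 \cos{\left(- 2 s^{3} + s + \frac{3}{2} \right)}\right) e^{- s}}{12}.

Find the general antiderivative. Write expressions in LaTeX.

F(s) = \frac{5 e^{- s} \cos{\left(- 2 s^{3} + s + \frac{3}{2} \right)}}{12} + C

Recognize the product-rule pattern: f = u'v + uv' with u = \frac{5 \cos{\left(- 2 s^{3} + s + \frac{3}{2} \right)}}{12}, v = e^{- s}, so integration by parts undoes it.
Check: d/ds[\frac{5 e^{- s} \cos{\left(- 2 s^{3} + s + \frac{3}{2} \right)}}{12}] = \frac{\left(30 s^{2} \sin{\left(- 2 s^{3} + s + \frac{3}{2} \right)} - 5 \sin{\left(- 2 s^{3} + s + \frac{3}{2} \right)} - 5 \cos{\left(- 2 s^{3} + s + \frac{3}{2} \right)}\right) e^{- s}}{12} = f(s).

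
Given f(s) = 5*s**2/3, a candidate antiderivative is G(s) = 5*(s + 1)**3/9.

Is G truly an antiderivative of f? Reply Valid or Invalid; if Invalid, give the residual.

d/ds[G] = 5*s**2/3 + 10*s/3 + 5/3
d/ds[G] - f(s) = 10*s/3 + 5/3 != 0.

Invalid: d/ds[G] - f = 10*s/3 + 5/3, which is not 0.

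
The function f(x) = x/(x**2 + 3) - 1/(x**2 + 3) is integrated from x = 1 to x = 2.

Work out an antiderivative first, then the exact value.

Integrate term by term and add the pieces.
F(x) = log(x**2 + 3)/2 - sqrt(3)*atan(sqrt(3)*x/3)/3 is an antiderivative of f.
Check: d/dx[log(x**2 + 3)/2 - sqrt(3)*atan(sqrt(3)*x/3)/3] = (x - 1)/(x**2 + 3), which equals f(x).
F(2) = -sqrt(3)*atan(2*sqrt(3)/3)/3 + log(7)/2; F(1) = -sqrt(3)*pi/18 + log(4)/2.
Integral = F(2) - F(1) = -log(4)/2 - sqrt(3)*atan(2*sqrt(3)/3)/3 + sqrt(3)*pi/18 + log(7)/2.

Antiderivative: F(x) = log(x**2 + 3)/2 - sqrt(3)*atan(sqrt(3)*x/3)/3; value = -log(4)/2 - sqrt(3)*atan(2*sqrt(3)/3)/3 + sqrt(3)*pi/18 + log(7)/2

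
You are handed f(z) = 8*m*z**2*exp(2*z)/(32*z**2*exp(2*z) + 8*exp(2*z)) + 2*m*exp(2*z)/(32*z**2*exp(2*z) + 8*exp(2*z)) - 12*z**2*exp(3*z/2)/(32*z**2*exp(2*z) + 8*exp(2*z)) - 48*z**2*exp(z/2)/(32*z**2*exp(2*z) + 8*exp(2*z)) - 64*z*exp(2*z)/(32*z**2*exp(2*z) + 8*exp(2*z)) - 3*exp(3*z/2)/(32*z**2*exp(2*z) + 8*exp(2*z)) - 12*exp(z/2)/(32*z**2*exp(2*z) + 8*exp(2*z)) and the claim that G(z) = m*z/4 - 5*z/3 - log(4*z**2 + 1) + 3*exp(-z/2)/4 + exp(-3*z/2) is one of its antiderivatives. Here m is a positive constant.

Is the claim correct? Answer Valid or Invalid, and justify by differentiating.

Invalid: d/dz[G] - f = -5/3, which is not 0.

d/dz[G] = (24*m*z**2*exp(2*z) + 6*m*exp(2*z) - 36*z**2*exp(3*z/2) - 144*z**2*exp(z/2) - 160*z**2*exp(2*z) - 192*z*exp(2*z) - 9*exp(3*z/2) - 36*exp(z/2) - 40*exp(2*z))/(96*z**2*exp(2*z) + 24*exp(2*z))
d/dz[G] - f(z) = -5/3 != 0.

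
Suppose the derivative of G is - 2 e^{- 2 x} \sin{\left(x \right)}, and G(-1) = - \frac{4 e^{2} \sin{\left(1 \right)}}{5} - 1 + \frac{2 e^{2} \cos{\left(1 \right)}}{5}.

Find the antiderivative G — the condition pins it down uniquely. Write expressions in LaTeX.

A first test for any G(x): its x-derivative must equal the given G'(x).
A general antiderivative is \frac{4 e^{- 2 x} \sin{\left(x \right)}}{5} + \frac{2 e^{- 2 x} \cos{\left(x \right)}}{5} + C.
The condition gives C = - \frac{4 e^{2} \sin{\left(1 \right)}}{5} - 1 + \frac{2 e^{2} \cos{\left(1 \right)}}{5} - (- \frac{4 e^{2} \sin{\left(1 \right)}}{5} + \frac{2 e^{2} \cos{\left(1 \right)}}{5}) = -1.
So G(x) = -1 + \frac{4 e^{- 2 x} \sin{\left(x \right)}}{5} + \frac{2 e^{- 2 x} \cos{\left(x \right)}}{5}.
Check: d/dx[-1 + \frac{4 e^{- 2 x} \sin{\left(x \right)}}{5} + \frac{2 e^{- 2 x} \cos{\left(x \right)}}{5}] = - 2 e^{- 2 x} \sin{\left(x \right)} = G'(x).

G(x) = -1 + \frac{4 e^{- 2 x} \sin{\left(x \right)}}{5} + \frac{2 e^{- 2 x} \cos{\left(x \right)}}{5}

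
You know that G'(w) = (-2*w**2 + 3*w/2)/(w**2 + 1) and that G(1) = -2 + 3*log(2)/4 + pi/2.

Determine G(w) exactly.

Check a candidate G(w) by differentiating: d/dw[G] must match the given G'(w).
A general antiderivative is -2*w + 3*log(w**2 + 1)/4 + 2*atan(w) + C.
The condition gives C = -2 + 3*log(2)/4 + pi/2 - (-2 + 3*log(2)/4 + pi/2) = 0.
So G(w) = (-8*w + 3*log(w**2 + 1) + 8*atan(w))/4.
Check: d/dw[(-8*w + 3*log(w**2 + 1) + 8*atan(w))/4] = (-4*w**2 + 3*w)/(2*w**2 + 2), which equals G'(w).

G(w) = (-8*w + 3*log(w**2 + 1) + 8*atan(w))/4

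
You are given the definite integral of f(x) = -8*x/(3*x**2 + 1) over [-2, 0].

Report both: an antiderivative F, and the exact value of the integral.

f matches the chain-rule pattern g'(h)*h' with inner function h(x) = 3*x**2 + 1; substituting u = h(x) collapses the integral.
F(x) = -4*log(3*x**2 + 1)/3 is an antiderivative of f.
Check: d/dx[-4*log(3*x**2 + 1)/3] = -8*x/(3*x**2 + 1) = f(x).
F(0) = 0; F(-2) = -4*log(13)/3.
Integral = F(0) - F(-2) = 4*log(13)/3.

Antiderivative: F(x) = -4*log(3*x**2 + 1)/3; value = 4*log(13)/3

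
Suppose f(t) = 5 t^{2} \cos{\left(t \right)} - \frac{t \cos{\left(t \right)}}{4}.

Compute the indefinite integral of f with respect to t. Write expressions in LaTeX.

Integrate term by term and add the pieces.
Check: d/dt[5 t^{2} \sin{\left(t \right)} - \frac{t \sin{\left(t \right)}}{4} + 10 t \cos{\left(t \right)} - 10 \sin{\left(t \right)} - \frac{\cos{\left(t \right)}}{4}] = 5 t^{2} \cos{\left(t \right)} - \frac{t \cos{\left(t \right)}}{4} = f(t).

F(t) = 5 t^{2} \sin{\left(t \right)} - \frac{t \sin{\left(t \right)}}{4} + 10 t \cos{\left(t \right)} - 10 \sin{\left(t \right)} - \frac{\cos{\left(t \right)}}{4} + C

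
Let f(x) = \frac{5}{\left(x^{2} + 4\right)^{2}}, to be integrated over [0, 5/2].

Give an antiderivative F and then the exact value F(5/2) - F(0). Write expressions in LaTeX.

Antiderivative: F(x) = \frac{5 x}{8 x^{2} + 32} + \frac{5 \operatorname{atan}{\left(\frac{x}{2} \right)}}{16}; value = \frac{25}{164} + \frac{5 \operatorname{atan}{\left(\frac{5}{4} \right)}}{16}

For F(x) to be correct the identity F'(x) - f(x) = 0 must hold.
F(x) = \frac{5 x}{8 x^{2} + 32} + \frac{5 \operatorname{atan}{\left(\frac{x}{2} \right)}}{16} is an antiderivative of f.
Check: d/dx[\frac{5 x}{8 x^{2} + 32} + \frac{5 \operatorname{atan}{\left(\frac{x}{2} \right)}}{16}] = \frac{5}{x^{4} + 8 x^{2} + 16}, which equals f(x).
F(5/2) = \frac{25}{164} + \frac{5 \operatorname{atan}{\left(\frac{5}{4} \right)}}{16}; F(0) = 0.
Integral = F(5/2) - F(0) = \frac{25}{164} + \frac{5 \operatorname{atan}{\left(\frac{5}{4} \right)}}{16}.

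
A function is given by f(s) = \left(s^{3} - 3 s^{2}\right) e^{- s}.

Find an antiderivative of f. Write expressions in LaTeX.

An antiderivative is F(s) = - s^{3} e^{- s}.

Recognize the product-rule pattern: f = u'v + uv' with u = - s^{3}, v = e^{- s}, so integration by parts undoes it.
Check: d/ds[- s^{3} e^{- s}] = \left(s^{3} - 3 s^{2}\right) e^{- s} = f(s).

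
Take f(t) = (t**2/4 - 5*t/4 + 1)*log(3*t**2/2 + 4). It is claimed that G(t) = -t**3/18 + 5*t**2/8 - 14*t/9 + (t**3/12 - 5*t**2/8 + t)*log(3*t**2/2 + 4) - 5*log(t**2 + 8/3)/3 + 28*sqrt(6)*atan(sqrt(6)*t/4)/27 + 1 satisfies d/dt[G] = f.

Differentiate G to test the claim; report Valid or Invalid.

d/dt[G] = t**2*log(3*t**2/2 + 4)/4 - 5*t*log(3*t**2/2 + 4)/4 + log(3*t**2/2 + 4)
This equals f(t) exactly, so the claim holds.

Valid: G'(t) = f(t).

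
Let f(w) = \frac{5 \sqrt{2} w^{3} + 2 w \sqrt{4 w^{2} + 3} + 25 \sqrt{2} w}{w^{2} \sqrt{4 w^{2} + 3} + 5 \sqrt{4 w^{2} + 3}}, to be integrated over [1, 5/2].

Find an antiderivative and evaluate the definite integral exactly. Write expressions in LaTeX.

A first test for any F(w): its w-derivative must equal f(w) identically.
F(w) = \frac{\sqrt{2} \left(5 \sqrt{4 w^{2} + 3} + 2 \sqrt{2} \log{\left(w^{2} + 5 \right)}\right)}{4} is an antiderivative of f.
Check: d/dw[\frac{\sqrt{2} \left(5 \sqrt{4 w^{2} + 3} + 2 \sqrt{2} \log{\left(w^{2} + 5 \right)}\right)}{4}] = \frac{5 \sqrt{2} w^{3} + 2 w \sqrt{4 w^{2} + 3} + 25 \sqrt{2} w}{w^{2} \sqrt{4 w^{2} + 3} + 5 \sqrt{4 w^{2} + 3}} = f(w).
F(5/2) = \log{\left(\frac{45}{4} \right)} + \frac{5 \sqrt{14}}{2}; F(1) = \log{\left(6 \right)} + \frac{5 \sqrt{14}}{4}.
Integral = F(5/2) - F(1) = - \log{\left(6 \right)} + \log{\left(\frac{45}{4} \right)} + \frac{5 \sqrt{14}}{4}.

Antiderivative: F(w) = \frac{\sqrt{2} \left(5 \sqrt{4 w^{2} + 3} + 2 \sqrt{2} \log{\left(w^{2} + 5 \right)}\right)}{4}; value = - \log{\left(6 \right)} + \log{\left(\frac{45}{4} \right)} + \frac{5 \sqrt{14}}{4}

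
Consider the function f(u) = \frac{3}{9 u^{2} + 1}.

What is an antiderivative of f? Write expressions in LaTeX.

Whatever form F(u) takes, F'(u) = f(u) is non-negotiable.
Check: d/du[\operatorname{atan}{\left(3 u \right)}] = \frac{3}{9 u^{2} + 1} = f(u).

An antiderivative is F(u) = \operatorname{atan}{\left(3 u \right)}.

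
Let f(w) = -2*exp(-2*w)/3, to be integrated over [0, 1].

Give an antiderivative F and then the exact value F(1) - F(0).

Antiderivative: F(w) = exp(-2*w)/3; value = -1/3 + exp(-2)/3

A first test for any F(w): its w-derivative must equal f(w) identically.
F(w) = exp(-2*w)/3 is an antiderivative of f.
Check: d/dw[exp(-2*w)/3] = -2*exp(-2*w)/3 = f(w).
F(1) = exp(-2)/3; F(0) = 1/3.
Integral = F(1) - F(0) = -1/3 + exp(-2)/3.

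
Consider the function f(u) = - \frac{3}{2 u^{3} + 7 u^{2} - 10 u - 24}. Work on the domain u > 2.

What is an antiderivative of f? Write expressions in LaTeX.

Factor the denominator (\left(u - 2\right) \left(u + 4\right) \left(2 u + 3\right)) and decompose: f = \frac{12}{35 \left(2 u + 3\right)} - \frac{1}{10 \left(u + 4\right)} - \frac{1}{14 \left(u - 2\right)}; each piece integrates to a log, atan, or power term.
Check: d/du[- \frac{\log{\left(u - 2 \right)}}{14} + \frac{6 \log{\left(u + \frac{3}{2} \right)}}{35} - \frac{\log{\left(u + 4 \right)}}{10}] = - \frac{3}{2 u^{3} + 7 u^{2} - 10 u - 24} = f(u).

An antiderivative is F(u) = - \frac{\log{\left(u - 2 \right)}}{14} + \frac{6 \log{\left(u + \frac{3}{2} \right)}}{35} - \frac{\log{\left(u + 4 \right)}}{10}.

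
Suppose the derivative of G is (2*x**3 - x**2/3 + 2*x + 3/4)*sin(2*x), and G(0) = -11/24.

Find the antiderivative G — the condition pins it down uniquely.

G(x) = -x**3*cos(2*x) + 3*x**2*sin(2*x)/2 + x**2*cos(2*x)/6 - x*sin(2*x)/6 + x*cos(2*x)/2 - sin(2*x)/4 - 11*cos(2*x)/24

For G(x) to be correct, d/dx[G] must agree with the stated G'(x) identically.
A general antiderivative is -x**3*cos(2*x) + 3*x**2*sin(2*x)/2 + x**2*cos(2*x)/6 - x*sin(2*x)/6 + x*cos(2*x)/2 - sin(2*x)/4 - 11*cos(2*x)/24 + C.
The condition gives C = -11/24 - (-11/24) = 0.
So G(x) = -x**3*cos(2*x) + 3*x**2*sin(2*x)/2 + x**2*cos(2*x)/6 - x*sin(2*x)/6 + x*cos(2*x)/2 - sin(2*x)/4 - 11*cos(2*x)/24.
Check: d/dx[-x**3*cos(2*x) + 3*x**2*sin(2*x)/2 + x**2*cos(2*x)/6 - x*sin(2*x)/6 + x*cos(2*x)/2 - sin(2*x)/4 - 11*cos(2*x)/24] = 2*x**3*sin(2*x) - x**2*sin(2*x)/3 + 2*x*sin(2*x) + 3*sin(2*x)/4, which equals G'(x).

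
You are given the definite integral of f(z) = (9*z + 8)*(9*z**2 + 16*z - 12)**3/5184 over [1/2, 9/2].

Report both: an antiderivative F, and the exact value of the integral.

Antiderivative: F(z) = (-9*z**2 - 16*z + 12)**4/41472; value = 13775746205/165888

The substitution u = -3*z**2/4 - 4*z/3 + 1 works: f is exactly (dF/du)*(du/dz) for that inner function.
F(z) = (-9*z**2 - 16*z + 12)**4/41472 is an antiderivative of f.
Check: d/dz[(-9*z**2 - 16*z + 12)**4/41472] = 81*z**7/64 + 63*z**6/8 + 207*z**5/16 - 85*z**4/18 - 6133*z**3/324 + 34*z**2/9 + 23*z/3 - 8/3, which equals f(z).
F(9/2) = 10884540241/131072; F(1/2) = 2401/10616832.
Integral = F(9/2) - F(1/2) = 13775746205/165888.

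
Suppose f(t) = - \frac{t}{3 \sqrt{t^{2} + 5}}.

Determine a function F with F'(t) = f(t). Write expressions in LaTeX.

f matches the chain-rule pattern g'(h)*h' with inner function h(t) = t^{2} + 5; substituting u = h(t) collapses the integral.
Check: d/dt[- \frac{\sqrt{t^{2} + 5}}{3}] = - \frac{t}{3 \sqrt{t^{2} + 5}} = f(t).

An antiderivative is F(t) = - \frac{\sqrt{t^{2} + 5}}{3}.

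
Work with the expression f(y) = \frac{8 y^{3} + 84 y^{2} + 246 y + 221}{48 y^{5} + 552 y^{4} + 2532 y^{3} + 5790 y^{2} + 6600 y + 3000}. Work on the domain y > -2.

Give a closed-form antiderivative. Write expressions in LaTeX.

An antiderivative F(y) passes only if d/dy[F] lands on f(y) exactly.
Check: d/dy[\frac{- 6 y - \left(2 y + 5\right)^{2} - 12}{6 \left(y + 2\right) \left(2 y + 5\right)^{2}}] = \frac{8 y^{3} + 84 y^{2} + 246 y + 221}{48 y^{5} + 552 y^{4} + 2532 y^{3} + 5790 y^{2} + 6600 y + 3000} = f(y).

An antiderivative is F(y) = \frac{- 6 y - \left(2 y + 5\right)^{2} - 12}{6 \left(y + 2\right) \left(2 y + 5\right)^{2}}.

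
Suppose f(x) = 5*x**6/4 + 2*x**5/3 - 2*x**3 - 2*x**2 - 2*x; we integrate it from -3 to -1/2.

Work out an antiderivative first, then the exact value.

The integrand splits into summands that can be handled one at a time.
F(x) = 5*x**7/28 + x**6/9 - x**4/2 - 2*x**3/3 - x**2 is an antiderivative of f.
Check: d/dx[5*x**7/28 + x**6/9 - x**4/2 - 2*x**3/3 - x**2] = 5*x**6/4 + 2*x**5/3 - 2*x**3 - 2*x**2 - 2*x = f(x).
F(-1/2) = -6373/32256; F(-3) = -9549/28.
Integral = F(-1/2) - F(-3) = 10994075/32256.

Antiderivative: F(x) = 5*x**7/28 + x**6/9 - x**4/2 - 2*x**3/3 - x**2; value = 10994075/32256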